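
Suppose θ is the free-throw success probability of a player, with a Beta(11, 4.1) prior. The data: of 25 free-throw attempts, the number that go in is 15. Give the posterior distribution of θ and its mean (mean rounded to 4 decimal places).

Observing 15 successes and 10 failures updates Beta(11, 4.1) by adding the success and failure counts to the two shape parameters: α = 11+15 = 26, β = 4.1+10 = 14.1.
E[θ | data] = 26/(26+14.1) = 0.6484.

Posterior: Beta(26, 14.1); mean ≈ 0.6484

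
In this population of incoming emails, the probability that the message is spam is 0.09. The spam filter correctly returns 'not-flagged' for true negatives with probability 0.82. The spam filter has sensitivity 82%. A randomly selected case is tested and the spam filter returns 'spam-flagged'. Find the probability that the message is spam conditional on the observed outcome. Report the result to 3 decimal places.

P(H | E) ≈ 0.311

Let H be the event that the message is spam. P(H) = 0.09, so P(¬H) = 0.91. With E the 'spam-flagged' result, P(E|H) = 0.82 and P(E|¬H) = 0.18.
P(E) = 0.82·0.09 + 0.18·0.91 = 0.073800 + 0.16380 = 0.23760.
By Bayes' theorem, P(H|E) = 0.073800 / 0.23760 = 0.311.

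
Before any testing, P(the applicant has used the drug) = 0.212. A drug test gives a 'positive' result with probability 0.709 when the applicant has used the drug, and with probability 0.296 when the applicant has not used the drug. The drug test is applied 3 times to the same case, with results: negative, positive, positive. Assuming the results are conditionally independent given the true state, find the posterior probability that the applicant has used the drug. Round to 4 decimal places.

With H the event that the applicant has used the drug, the joint likelihood of the observed sequence is P(data|H) = 0.291·0.709·0.709 = 0.14628 and P(data|¬H) = 0.704·0.296·0.296 = 0.061682.
Bayes: P(H|data) = 0.212·0.14628 / (0.212·0.14628 + 0.788·0.061682) = 0.031011/0.079617 = 0.3895.

Posterior P(H) ≈ 0.3895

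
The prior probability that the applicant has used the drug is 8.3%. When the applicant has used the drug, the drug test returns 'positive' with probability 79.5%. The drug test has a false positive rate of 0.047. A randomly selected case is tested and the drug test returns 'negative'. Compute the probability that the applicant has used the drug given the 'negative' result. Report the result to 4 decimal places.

Write H for 'the applicant has used the drug'. Prior odds H:¬H = 0.083/0.917 = 0.090513. For the 'negative' outcome, the likelihood ratio is 0.205/0.953 = 0.21511.
Posterior odds = 0.090513 × 0.21511 = 0.019470, so P(H|E) = 0.019470/(1+0.019470) = 0.0191.

P(H | E) ≈ 0.0191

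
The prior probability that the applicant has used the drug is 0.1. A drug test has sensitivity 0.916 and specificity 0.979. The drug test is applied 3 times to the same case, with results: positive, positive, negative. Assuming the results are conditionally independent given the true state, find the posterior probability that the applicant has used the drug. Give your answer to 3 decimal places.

With H the event that the applicant has used the drug, the joint likelihood of the observed sequence is P(data|H) = 0.916·0.916·0.084 = 0.070481 and P(data|¬H) = 0.021·0.021·0.979 = 0.00043174.
Bayes: P(H|data) = 0.1·0.070481 / (0.1·0.070481 + 0.9·0.00043174) = 0.0070481/0.0074366 = 0.9477.

Posterior P(H) ≈ 0.948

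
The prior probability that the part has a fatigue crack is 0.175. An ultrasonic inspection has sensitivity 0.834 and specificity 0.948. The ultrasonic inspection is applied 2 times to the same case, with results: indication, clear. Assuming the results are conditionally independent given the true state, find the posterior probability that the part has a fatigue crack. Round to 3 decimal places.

Posterior P(H) ≈ 0.373

Let H be the event that the part has a fatigue crack; start with P(H) = 0.175. P('indication'|H) = 0.834, P('indication'|¬H) = 0.052.
Update on result 1 ('indication'): P(H) ← 0.834·0.1750 / (0.834·0.1750 + 0.052·0.8250) = 0.14595/0.18885 = 0.7728.
Update on result 2 ('clear'): P(H) ← 0.166·0.7728 / (0.166·0.7728 + 0.948·0.2272) = 0.12829/0.34364 = 0.3733.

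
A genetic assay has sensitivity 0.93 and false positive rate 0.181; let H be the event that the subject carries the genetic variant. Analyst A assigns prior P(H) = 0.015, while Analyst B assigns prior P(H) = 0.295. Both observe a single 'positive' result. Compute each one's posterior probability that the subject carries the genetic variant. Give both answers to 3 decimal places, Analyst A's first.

Analyst A: 0.073; Analyst B: 0.683

The likelihood ratio for a 'positive' result is 0.93/0.181 = 5.1381.
Analyst A: prior odds 0.015/0.985 = 0.015228; posterior odds 0.078246; posterior probability 0.073.
Analyst B: prior odds 0.295/0.705 = 0.41844; posterior odds 2.1500; posterior probability 0.683.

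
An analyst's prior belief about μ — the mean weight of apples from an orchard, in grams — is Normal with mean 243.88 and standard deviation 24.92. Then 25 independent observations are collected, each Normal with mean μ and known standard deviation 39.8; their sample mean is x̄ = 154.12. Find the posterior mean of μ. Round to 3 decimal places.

Posterior mean ≈ 162.430

With known σ, the Normal prior is conjugate. Weight on the data is w = (n/σ²)/(n/σ² + 1/τ₀²) = 0.0157824/(0.0157824+0.00161029) = 0.90742.
Posterior mean = w·x̄ + (1−w)·μ₀ = 0.90742·154.12 + 0.092584·243.88 = 162.430.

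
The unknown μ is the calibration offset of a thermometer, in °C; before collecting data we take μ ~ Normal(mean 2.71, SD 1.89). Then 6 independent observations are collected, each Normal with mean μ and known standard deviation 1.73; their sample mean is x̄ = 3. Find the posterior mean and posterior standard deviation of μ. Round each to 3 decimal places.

With known σ, the Normal prior is conjugate. Weight on the data is w = (n/σ²)/(n/σ² + 1/τ₀²) = 2.00474/(2.00474+0.279947) = 0.87747.
Posterior mean = w·x̄ + (1−w)·μ₀ = 0.87747·3 + 0.12253·2.71 = 2.964. Posterior variance = 1/(2.00474+0.279947) = 0.437696, so SD = 0.662.

Posterior mean ≈ 2.964; posterior SD ≈ 0.662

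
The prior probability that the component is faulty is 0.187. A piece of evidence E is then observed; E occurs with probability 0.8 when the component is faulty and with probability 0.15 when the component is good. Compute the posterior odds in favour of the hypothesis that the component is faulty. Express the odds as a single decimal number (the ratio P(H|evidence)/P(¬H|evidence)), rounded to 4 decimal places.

Prior odds = 0.187/(1−0.187) = 0.23001. In log-odds, ln(0.23001) = -1.4696.
Add log likelihood ratio: ln(5.3333) = 1.6740.
Posterior log-odds = 0.20435, so posterior odds = exp(0.20435) = 1.2267.

Posterior odds ≈ 1.2267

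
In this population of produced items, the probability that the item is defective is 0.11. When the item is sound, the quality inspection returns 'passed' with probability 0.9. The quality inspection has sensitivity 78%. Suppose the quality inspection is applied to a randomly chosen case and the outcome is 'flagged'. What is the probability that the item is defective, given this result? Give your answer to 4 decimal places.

Let H be the event that the item is defective. P(H) = 0.11, so P(¬H) = 0.89. With E the 'flagged' result, P(E|H) = 0.78 and P(E|¬H) = 0.1.
P(E) = 0.78·0.11 + 0.1·0.89 = 0.085800 + 0.089000 = 0.17480.
By Bayes' theorem, P(H|E) = 0.085800 / 0.17480 = 0.4908.

P(H | E) ≈ 0.4908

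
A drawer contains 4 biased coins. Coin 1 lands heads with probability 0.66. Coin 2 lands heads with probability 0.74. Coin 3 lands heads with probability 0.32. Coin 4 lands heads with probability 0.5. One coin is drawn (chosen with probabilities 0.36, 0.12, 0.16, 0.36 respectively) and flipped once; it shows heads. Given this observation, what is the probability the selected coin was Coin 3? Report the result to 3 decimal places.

P(heads|C1) = 0.66; P(heads|C2) = 0.74; P(heads|C3) = 0.32; P(heads|C4) = 0.5.
Prior × likelihood for each source: 0.36·0.66=0.2376, 0.12·0.74=0.08880, 0.16·0.32=0.05120, 0.36·0.5=0.1800. Summing gives P(heads) = 0.55760.
P(Coin 3 | heads) = 0.05120 / 0.55760 = 0.092.

Posterior probability ≈ 0.092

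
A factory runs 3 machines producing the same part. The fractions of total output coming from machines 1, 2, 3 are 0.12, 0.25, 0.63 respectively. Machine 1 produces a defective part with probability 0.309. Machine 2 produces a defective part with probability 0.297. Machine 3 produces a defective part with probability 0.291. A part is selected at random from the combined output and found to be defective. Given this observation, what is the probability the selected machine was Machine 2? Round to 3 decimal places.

P(defective|M1) = 0.309; P(defective|M2) = 0.297; P(defective|M3) = 0.291.
Prior × likelihood for each source: 0.12·0.309=0.03708, 0.25·0.297=0.07425, 0.63·0.291=0.1833. Summing gives P(defective) = 0.29466.
P(Machine 2 | defective) = 0.07425 / 0.29466 = 0.252.

Posterior probability ≈ 0.252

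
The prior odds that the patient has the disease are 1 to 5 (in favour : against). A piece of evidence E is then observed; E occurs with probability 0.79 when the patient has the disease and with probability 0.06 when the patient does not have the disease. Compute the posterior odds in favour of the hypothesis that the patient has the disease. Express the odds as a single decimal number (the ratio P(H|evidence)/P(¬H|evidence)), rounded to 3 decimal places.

Posterior odds ≈ 2.633

Prior odds = 1/5 = 0.20000.
Likelihood ratio for E = 0.79/0.06 = 13.167.
Posterior odds = prior odds × LR = 2.6333.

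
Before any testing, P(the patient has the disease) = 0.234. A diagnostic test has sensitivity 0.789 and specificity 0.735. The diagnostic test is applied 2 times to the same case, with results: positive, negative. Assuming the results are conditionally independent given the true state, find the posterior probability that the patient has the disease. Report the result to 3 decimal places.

Let H be the event that the patient has the disease; start with P(H) = 0.234. P('positive'|H) = 0.789, P('positive'|¬H) = 0.265.
Update on result 1 ('positive'): P(H) ← 0.789·0.2340 / (0.789·0.2340 + 0.265·0.7660) = 0.18463/0.38762 = 0.4763.
Update on result 2 ('negative'): P(H) ← 0.211·0.4763 / (0.211·0.4763 + 0.735·0.5237) = 0.10050/0.48541 = 0.2070.

Posterior P(H) ≈ 0.207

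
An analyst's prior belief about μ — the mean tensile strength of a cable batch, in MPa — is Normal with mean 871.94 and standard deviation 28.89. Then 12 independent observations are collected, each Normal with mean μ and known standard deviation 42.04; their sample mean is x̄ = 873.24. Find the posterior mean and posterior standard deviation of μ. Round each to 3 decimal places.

With known σ, the Normal prior is conjugate. Weight on the data is w = (n/σ²)/(n/σ² + 1/τ₀²) = 0.00678978/(0.00678978+0.00119813) = 0.85001.
Posterior mean = w·x̄ + (1−w)·μ₀ = 0.85001·873.24 + 0.14999·871.94 = 873.045. Posterior variance = 1/(0.00678978+0.00119813) = 125.189, so SD = 11.189.

Posterior mean ≈ 873.045; posterior SD ≈ 11.189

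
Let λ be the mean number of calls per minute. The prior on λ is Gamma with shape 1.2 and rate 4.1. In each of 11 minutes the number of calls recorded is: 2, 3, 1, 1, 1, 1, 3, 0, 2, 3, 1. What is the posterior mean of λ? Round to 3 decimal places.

The Poisson likelihood adds the total count to the shape and the number of exposure periods to the rate. Here ∑xᵢ = 18 and n = 11, so shape 1.2→19.2 and rate 4.1→15.1.
E[λ | data] = 19.2/15.1 = 1.272.

Posterior mean ≈ 1.272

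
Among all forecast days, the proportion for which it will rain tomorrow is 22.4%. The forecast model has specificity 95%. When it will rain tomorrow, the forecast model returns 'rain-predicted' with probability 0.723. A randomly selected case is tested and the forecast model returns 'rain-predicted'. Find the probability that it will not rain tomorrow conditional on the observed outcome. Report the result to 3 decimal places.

Write H for 'it will rain tomorrow'. Prior odds H:¬H = 0.224/0.776 = 0.28866. For the 'rain-predicted' outcome, the likelihood ratio is 0.723/0.05 = 14.460.
Posterior odds = 0.28866 × 14.460 = 4.1740, so P(H|E) = 4.1740/(1+4.1740) = 0.807. Then P(¬H|E) = 1 − 0.807 = 0.193.

P(¬H | E) ≈ 0.193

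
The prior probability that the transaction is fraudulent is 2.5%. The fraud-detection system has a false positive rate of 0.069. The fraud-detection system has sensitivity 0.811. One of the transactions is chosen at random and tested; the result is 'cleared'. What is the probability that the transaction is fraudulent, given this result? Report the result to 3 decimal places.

Let H be the event that the transaction is fraudulent. P(H) = 0.025, so P(¬H) = 0.975. With E the 'cleared' result, P(E|H) = 0.189 and P(E|¬H) = 0.931.
P(E) = 0.189·0.025 + 0.931·0.975 = 0.0047250 + 0.90773 = 0.91245.
By Bayes' theorem, P(H|E) = 0.0047250 / 0.91245 = 0.005.

P(H | E) ≈ 0.005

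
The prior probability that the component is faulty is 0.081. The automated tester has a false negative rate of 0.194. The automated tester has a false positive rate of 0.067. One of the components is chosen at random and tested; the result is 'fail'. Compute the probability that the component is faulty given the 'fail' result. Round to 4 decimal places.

P(H | E) ≈ 0.5146

Write H for 'the component is faulty'. Prior odds H:¬H = 0.081/0.919 = 0.088139. For the 'fail' outcome, the likelihood ratio is 0.806/0.067 = 12.030.
Posterior odds = 0.088139 × 12.030 = 1.0603, so P(H|E) = 1.0603/(1+1.0603) = 0.5146.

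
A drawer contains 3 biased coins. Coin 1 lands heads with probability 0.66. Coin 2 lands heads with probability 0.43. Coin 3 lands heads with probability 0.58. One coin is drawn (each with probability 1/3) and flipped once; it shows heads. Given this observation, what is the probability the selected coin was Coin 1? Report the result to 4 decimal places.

Posterior probability ≈ 0.3952

P(heads|C1) = 0.66; P(heads|C2) = 0.43; P(heads|C3) = 0.58.
Prior × likelihood for each source: 0.333333·0.66=0.2200, 0.333333·0.43=0.1433, 0.333333·0.58=0.1933. Summing gives P(heads) = 0.55667.
P(Coin 1 | heads) = 0.2200 / 0.55667 = 0.3952.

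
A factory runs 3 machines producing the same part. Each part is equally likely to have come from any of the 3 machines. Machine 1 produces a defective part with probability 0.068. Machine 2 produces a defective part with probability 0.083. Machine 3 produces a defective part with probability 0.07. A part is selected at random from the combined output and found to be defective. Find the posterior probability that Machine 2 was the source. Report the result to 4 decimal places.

Posterior probability ≈ 0.3756

Tabulate prior·likelihood by source: [1] prior 0.333333, lik 0.068, product 0.02267; [2] prior 0.333333, lik 0.083, product 0.02767; [3] prior 0.333333, lik 0.07, product 0.02333.
Normalizing constant = 0.073667; the posterior for Machine 2 is its product over the sum, 0.02767/0.073667 = 0.3756.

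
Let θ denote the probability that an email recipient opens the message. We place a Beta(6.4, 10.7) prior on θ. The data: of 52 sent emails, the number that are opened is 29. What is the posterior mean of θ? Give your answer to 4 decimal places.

Observing 29 successes and 23 failures updates Beta(6.4, 10.7) by adding the success and failure counts to the two shape parameters: α = 6.4+29 = 35.4, β = 10.7+23 = 33.7.
E[θ | data] = 35.4/(35.4+33.7) = 0.5123.

Posterior mean ≈ 0.5123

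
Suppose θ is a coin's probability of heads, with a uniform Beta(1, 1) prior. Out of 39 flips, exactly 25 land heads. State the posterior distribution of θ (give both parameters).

Observing 25 successes and 14 failures updates Beta(1, 1) by adding the success and failure counts to the two shape parameters: α = 1+25 = 26, β = 1+14 = 15.

Posterior: Beta(26, 15)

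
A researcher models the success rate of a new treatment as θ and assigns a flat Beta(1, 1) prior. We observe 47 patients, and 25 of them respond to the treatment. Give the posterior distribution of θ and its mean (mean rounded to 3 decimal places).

Posterior: Beta(26, 23); mean ≈ 0.531

The binomial likelihood is conjugate to the Beta prior: with 25 successes and 22 failures, the posterior is Beta(1+25, 1+22) = Beta(26, 23).
E[θ | data] = 26/(26+23) = 0.531.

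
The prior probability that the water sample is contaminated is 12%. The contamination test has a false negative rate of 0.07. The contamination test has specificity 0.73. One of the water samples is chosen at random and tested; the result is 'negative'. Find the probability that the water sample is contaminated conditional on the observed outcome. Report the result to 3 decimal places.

Let H be the event that the water sample is contaminated. P(H) = 0.12, so P(¬H) = 0.88. With E the 'negative' result, P(E|H) = 0.07 and P(E|¬H) = 0.73.
P(E) = 0.07·0.12 + 0.73·0.88 = 0.0084000 + 0.64240 = 0.65080.
By Bayes' theorem, P(H|E) = 0.0084000 / 0.65080 = 0.013.

P(H | E) ≈ 0.013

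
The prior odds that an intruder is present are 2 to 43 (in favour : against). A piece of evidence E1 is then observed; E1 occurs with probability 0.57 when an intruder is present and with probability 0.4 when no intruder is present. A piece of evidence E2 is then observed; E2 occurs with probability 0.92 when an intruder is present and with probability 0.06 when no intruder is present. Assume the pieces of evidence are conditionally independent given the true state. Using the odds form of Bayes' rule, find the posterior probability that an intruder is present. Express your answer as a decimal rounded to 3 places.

Posterior probability ≈ 0.504

Prior odds = 2/43 = 0.046512.
Likelihood ratio for E1 = 0.57/0.4 = 1.4250.
Likelihood ratio for E2 = 0.92/0.06 = 15.333.
Posterior odds = prior odds × LR₁ × LR₂ = 1.0163.
Posterior probability = odds/(1+odds) = 1.0163/2.0163 = 0.504.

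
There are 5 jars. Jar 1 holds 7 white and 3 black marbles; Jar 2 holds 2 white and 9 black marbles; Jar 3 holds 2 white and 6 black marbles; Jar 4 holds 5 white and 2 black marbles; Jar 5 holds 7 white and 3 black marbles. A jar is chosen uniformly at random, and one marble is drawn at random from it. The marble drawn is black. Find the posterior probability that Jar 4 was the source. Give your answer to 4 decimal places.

Tabulate prior·likelihood by source: [1] prior 0.2, lik 0.3, product 0.06000; [2] prior 0.2, lik 0.8182, product 0.1636; [3] prior 0.2, lik 0.75, product 0.1500; [4] prior 0.2, lik 0.2857, product 0.05714; [5] prior 0.2, lik 0.3, product 0.06000.
Normalizing constant = 0.49078; the posterior for Jar 4 is its product over the sum, 0.05714/0.49078 = 0.1164.

Posterior probability ≈ 0.1164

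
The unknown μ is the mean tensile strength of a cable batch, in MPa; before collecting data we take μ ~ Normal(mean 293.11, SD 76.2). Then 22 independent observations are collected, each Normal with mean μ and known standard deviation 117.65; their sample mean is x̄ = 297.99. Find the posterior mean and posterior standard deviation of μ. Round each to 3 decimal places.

With known σ, the Normal prior is conjugate. Weight on the data is w = (n/σ²)/(n/σ² + 1/τ₀²) = 0.00158942/(0.00158942+0.00017222) = 0.90224.
Posterior mean = w·x̄ + (1−w)·μ₀ = 0.90224·297.99 + 0.097762·293.11 = 297.513. Posterior variance = 1/(0.00158942+0.00017222) = 567.652, so SD = 23.825.

Posterior mean ≈ 297.513; posterior SD ≈ 23.825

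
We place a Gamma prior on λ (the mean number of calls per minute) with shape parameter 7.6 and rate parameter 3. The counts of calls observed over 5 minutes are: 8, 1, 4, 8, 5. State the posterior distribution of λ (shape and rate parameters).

Posterior: Gamma(shape=33.6, rate=8)

The Poisson likelihood adds the total count to the shape and the number of exposure periods to the rate. Here ∑xᵢ = 26 and n = 5, so shape 7.6→33.6 and rate 3→8.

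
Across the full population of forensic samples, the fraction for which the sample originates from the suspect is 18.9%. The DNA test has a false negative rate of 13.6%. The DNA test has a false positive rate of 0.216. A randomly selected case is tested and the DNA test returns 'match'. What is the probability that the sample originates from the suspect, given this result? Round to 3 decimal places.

Write H for 'the sample originates from the suspect'. Prior odds H:¬H = 0.189/0.811 = 0.23305. For the 'match' outcome, the likelihood ratio is 0.864/0.216 = 4.0000.
Posterior odds = 0.23305 × 4.0000 = 0.93218, so P(H|E) = 0.93218/(1+0.93218) = 0.482.

P(H | E) ≈ 0.482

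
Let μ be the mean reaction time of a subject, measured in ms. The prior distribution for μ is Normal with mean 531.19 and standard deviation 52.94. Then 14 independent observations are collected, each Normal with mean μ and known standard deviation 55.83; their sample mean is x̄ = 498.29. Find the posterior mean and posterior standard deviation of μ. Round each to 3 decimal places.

Prior precision 1/τ₀² = 1/52.94² = 0.00035681; data precision n/σ² = 14/55.83² = 0.00449151.
Posterior precision = 0.00035681 + 0.00449151 = 0.00484832, giving posterior SD = 1/√0.00484832 = 14.362.
Posterior mean = (0.00035681·531.19 + 0.00449151·498.29) / 0.00484832 = 500.711.

Posterior mean ≈ 500.711; posterior SD ≈ 14.362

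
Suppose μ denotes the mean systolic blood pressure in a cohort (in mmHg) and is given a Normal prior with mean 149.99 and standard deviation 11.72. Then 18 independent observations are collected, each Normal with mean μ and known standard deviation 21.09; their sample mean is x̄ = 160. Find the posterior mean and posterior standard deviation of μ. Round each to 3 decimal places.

Prior precision 1/τ₀² = 1/11.72² = 0.00728022; data precision n/σ² = 18/21.09² = 0.0404687.
Posterior precision = 0.00728022 + 0.0404687 = 0.0477489, giving posterior SD = 1/√0.0477489 = 4.576.
Posterior mean = (0.00728022·149.99 + 0.0404687·160) / 0.0477489 = 158.474.

Posterior mean ≈ 158.474; posterior SD ≈ 4.576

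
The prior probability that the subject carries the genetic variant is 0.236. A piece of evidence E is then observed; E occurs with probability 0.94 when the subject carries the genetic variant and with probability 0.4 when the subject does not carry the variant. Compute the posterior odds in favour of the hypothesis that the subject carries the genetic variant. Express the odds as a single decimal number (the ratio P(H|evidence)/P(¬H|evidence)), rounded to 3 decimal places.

Prior odds = 0.236/(1−0.236) = 0.30890. In log-odds, ln(0.30890) = -1.1747.
Add log likelihood ratio: ln(2.3500) = 0.85442.
Posterior log-odds = -0.32032, so posterior odds = exp(-0.32032) = 0.72592.

Posterior odds ≈ 0.726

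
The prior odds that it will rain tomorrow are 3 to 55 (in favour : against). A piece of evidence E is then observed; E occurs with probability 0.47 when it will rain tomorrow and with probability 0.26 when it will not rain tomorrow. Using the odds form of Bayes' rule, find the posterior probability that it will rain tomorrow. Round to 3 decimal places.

Posterior probability ≈ 0.090

Prior odds = 3/55 = 0.054545.
Likelihood ratio for E = 0.47/0.26 = 1.8077.
Posterior odds = prior odds × LR = 0.098601.
Posterior probability = odds/(1+odds) = 0.098601/1.0986 = 0.090.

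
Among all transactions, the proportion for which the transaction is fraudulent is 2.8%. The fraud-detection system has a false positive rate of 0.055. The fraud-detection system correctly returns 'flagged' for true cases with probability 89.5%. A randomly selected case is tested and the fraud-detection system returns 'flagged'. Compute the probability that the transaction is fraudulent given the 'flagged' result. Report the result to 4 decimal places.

Write H for 'the transaction is fraudulent'. Prior odds H:¬H = 0.028/0.972 = 0.028807. For the 'flagged' outcome, the likelihood ratio is 0.895/0.055 = 16.273.
Posterior odds = 0.028807 × 16.273 = 0.46876, so P(H|E) = 0.46876/(1+0.46876) = 0.3192.

P(H | E) ≈ 0.3192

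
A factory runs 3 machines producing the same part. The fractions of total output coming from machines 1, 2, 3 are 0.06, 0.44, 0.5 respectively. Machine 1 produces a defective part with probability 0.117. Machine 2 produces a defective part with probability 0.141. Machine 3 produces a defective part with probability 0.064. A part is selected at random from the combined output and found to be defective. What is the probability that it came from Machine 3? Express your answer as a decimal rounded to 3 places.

P(defective|M1) = 0.117; P(defective|M2) = 0.141; P(defective|M3) = 0.064.
Prior × likelihood for each source: 0.06·0.117=0.007020, 0.44·0.141=0.06204, 0.5·0.064=0.03200. Summing gives P(defective) = 0.10106.
P(Machine 3 | defective) = 0.03200 / 0.10106 = 0.317.

Posterior probability ≈ 0.317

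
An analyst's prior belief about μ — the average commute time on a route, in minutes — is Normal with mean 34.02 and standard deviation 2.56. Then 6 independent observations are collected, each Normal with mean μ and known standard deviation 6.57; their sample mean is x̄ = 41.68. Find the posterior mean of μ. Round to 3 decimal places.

Prior precision 1/τ₀² = 1/2.56² = 0.152588; data precision n/σ² = 6/6.57² = 0.139002.
Posterior precision = 0.152588 + 0.139002 = 0.291590.
Posterior mean = (0.152588·34.02 + 0.139002·41.68) / 0.291590 = 37.672.

Posterior mean ≈ 37.672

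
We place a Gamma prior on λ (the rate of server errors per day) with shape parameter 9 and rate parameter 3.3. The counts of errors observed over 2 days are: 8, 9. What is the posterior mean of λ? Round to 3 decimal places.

Posterior mean ≈ 4.906

Total count ∑xᵢ = 17 over n = 2 days.
Gamma is conjugate to the Poisson likelihood: posterior is Gamma(shape = 9+17 = 26, rate = 3.3+2 = 5.3).
Posterior mean = shape/rate = 26/5.3 = 4.906.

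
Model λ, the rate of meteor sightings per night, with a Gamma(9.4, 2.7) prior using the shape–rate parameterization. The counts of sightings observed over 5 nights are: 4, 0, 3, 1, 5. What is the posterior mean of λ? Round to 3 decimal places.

Posterior mean ≈ 2.909

The Poisson likelihood adds the total count to the shape and the number of exposure periods to the rate. Here ∑xᵢ = 13 and n = 5, so shape 9.4→22.4 and rate 2.7→7.7.
Posterior mean = shape/rate = 22.4/7.7 = 2.909.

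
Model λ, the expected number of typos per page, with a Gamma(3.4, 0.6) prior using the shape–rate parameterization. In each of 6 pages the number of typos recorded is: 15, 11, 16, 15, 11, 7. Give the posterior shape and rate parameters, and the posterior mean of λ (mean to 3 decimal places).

Posterior: Gamma(shape=78.4, rate=6.6); mean ≈ 11.879

The Poisson likelihood adds the total count to the shape and the number of exposure periods to the rate. Here ∑xᵢ = 75 and n = 6, so shape 3.4→78.4 and rate 0.6→6.6.
Posterior mean = shape/rate = 78.4/6.6 = 11.879.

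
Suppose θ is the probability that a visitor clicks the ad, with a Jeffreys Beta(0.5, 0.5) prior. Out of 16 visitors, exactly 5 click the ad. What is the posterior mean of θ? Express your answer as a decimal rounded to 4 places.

Posterior mean ≈ 0.3235

The binomial likelihood is conjugate to the Beta prior: with 5 successes and 11 failures, the posterior is Beta(0.5+5, 0.5+11) = Beta(5.5, 11.5).
E[θ | data] = 5.5/(5.5+11.5) = 0.3235.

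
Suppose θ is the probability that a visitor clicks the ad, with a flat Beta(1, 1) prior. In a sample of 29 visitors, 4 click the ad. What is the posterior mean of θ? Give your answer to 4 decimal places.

Posterior mean ≈ 0.1613

The binomial likelihood is conjugate to the Beta prior: with 4 successes and 25 failures, the posterior is Beta(1+4, 1+25) = Beta(5, 26).
E[θ | data] = 5/(5+26) = 0.1613.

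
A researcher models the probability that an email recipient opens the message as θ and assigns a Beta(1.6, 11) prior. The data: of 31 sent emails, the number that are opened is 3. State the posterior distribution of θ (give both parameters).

Posterior: Beta(4.6, 39)

Observing 3 successes and 28 failures updates Beta(1.6, 11) by adding the success and failure counts to the two shape parameters: α = 1.6+3 = 4.6, β = 11+28 = 39.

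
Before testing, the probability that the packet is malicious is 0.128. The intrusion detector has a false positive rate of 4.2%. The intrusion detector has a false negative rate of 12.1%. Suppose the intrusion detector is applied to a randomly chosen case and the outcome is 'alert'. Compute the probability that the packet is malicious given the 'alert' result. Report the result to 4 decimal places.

P(H | E) ≈ 0.7544

Write H for 'the packet is malicious'. Prior odds H:¬H = 0.128/0.872 = 0.14679. For the 'alert' outcome, the likelihood ratio is 0.879/0.042 = 20.929.
Posterior odds = 0.14679 × 20.929 = 3.0721, so P(H|E) = 3.0721/(1+3.0721) = 0.7544.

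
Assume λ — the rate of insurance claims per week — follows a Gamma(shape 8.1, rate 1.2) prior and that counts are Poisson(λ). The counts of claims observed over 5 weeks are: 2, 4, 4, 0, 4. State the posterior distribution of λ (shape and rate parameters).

The Poisson likelihood adds the total count to the shape and the number of exposure periods to the rate. Here ∑xᵢ = 14 and n = 5, so shape 8.1→22.1 and rate 1.2→6.2.

Posterior: Gamma(shape=22.1, rate=6.2)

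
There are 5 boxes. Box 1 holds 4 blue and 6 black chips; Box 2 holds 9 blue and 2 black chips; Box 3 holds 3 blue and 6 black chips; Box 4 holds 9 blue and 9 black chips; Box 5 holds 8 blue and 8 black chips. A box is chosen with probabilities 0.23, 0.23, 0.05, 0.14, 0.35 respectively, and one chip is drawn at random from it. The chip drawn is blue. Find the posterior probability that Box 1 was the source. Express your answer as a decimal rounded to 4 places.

Posterior probability ≈ 0.1698

Tabulate prior·likelihood by source: [1] prior 0.23, lik 0.4, product 0.09200; [2] prior 0.23, lik 0.8182, product 0.1882; [3] prior 0.05, lik 0.3333, product 0.01667; [4] prior 0.14, lik 0.5, product 0.07000; [5] prior 0.35, lik 0.5, product 0.1750.
Normalizing constant = 0.54185; the posterior for Box 1 is its product over the sum, 0.09200/0.54185 = 0.1698.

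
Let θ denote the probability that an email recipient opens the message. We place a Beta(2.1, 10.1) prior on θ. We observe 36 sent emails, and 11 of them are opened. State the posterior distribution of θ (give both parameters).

Observing 11 successes and 25 failures updates Beta(2.1, 10.1) by adding the success and failure counts to the two shape parameters: α = 2.1+11 = 13.1, β = 10.1+25 = 35.1.

Posterior: Beta(13.1, 35.1)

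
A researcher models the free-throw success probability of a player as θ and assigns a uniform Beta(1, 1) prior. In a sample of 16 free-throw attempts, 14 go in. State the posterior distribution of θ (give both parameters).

The binomial likelihood is conjugate to the Beta prior: with 14 successes and 2 failures, the posterior is Beta(1+14, 1+2) = Beta(15, 3).

Posterior: Beta(15, 3)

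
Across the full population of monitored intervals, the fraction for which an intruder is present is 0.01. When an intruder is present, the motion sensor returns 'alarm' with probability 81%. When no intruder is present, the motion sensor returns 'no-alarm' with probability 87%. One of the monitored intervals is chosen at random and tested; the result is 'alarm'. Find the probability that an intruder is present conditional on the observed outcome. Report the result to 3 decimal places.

P(H | E) ≈ 0.059

Let H be the event that an intruder is present. P(H) = 0.01, so P(¬H) = 0.99. With E the 'alarm' result, P(E|H) = 0.81 and P(E|¬H) = 0.13.
P(E) = 0.81·0.01 + 0.13·0.99 = 0.0081000 + 0.12870 = 0.13680.
By Bayes' theorem, P(H|E) = 0.0081000 / 0.13680 = 0.059.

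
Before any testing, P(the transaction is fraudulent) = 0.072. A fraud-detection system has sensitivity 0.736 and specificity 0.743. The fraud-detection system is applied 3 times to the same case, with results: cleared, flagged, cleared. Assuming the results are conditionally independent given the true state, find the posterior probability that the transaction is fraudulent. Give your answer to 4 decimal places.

Posterior P(H) ≈ 0.0273

With H the event that the transaction is fraudulent, the joint likelihood of the observed sequence is P(data|H) = 0.264·0.736·0.264 = 0.051296 and P(data|¬H) = 0.743·0.257·0.743 = 0.14188.
Bayes: P(H|data) = 0.072·0.051296 / (0.072·0.051296 + 0.928·0.14188) = 0.0036933/0.13535 = 0.0273.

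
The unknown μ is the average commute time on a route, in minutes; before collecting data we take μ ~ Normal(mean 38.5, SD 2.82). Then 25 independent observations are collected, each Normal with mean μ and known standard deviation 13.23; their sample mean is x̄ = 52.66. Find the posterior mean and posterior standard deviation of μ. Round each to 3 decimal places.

Posterior mean ≈ 46.030; posterior SD ≈ 1.930

With known σ, the Normal prior is conjugate. Weight on the data is w = (n/σ²)/(n/σ² + 1/τ₀²) = 0.142830/(0.142830+0.125748) = 0.53180.
Posterior mean = w·x̄ + (1−w)·μ₀ = 0.53180·52.66 + 0.46820·38.5 = 46.030. Posterior variance = 1/(0.142830+0.125748) = 3.72331, so SD = 1.930.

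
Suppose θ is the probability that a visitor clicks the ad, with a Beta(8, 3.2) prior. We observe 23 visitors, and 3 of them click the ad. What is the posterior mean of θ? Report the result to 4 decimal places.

The binomial likelihood is conjugate to the Beta prior: with 3 successes and 20 failures, the posterior is Beta(8+3, 3.2+20) = Beta(11, 23.2).
Posterior mean = α/(α+β) = 11/34.2 = 0.3216.

Posterior mean ≈ 0.3216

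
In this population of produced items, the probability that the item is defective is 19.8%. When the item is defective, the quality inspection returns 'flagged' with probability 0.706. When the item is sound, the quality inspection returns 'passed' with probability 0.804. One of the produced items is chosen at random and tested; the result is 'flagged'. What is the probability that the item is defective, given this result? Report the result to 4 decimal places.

P(H | E) ≈ 0.4707

Let H be the event that the item is defective. P(H) = 0.198, so P(¬H) = 0.802. With E the 'flagged' result, P(E|H) = 0.706 and P(E|¬H) = 0.196.
P(E) = 0.706·0.198 + 0.196·0.802 = 0.13979 + 0.15719 = 0.29698.
By Bayes' theorem, P(H|E) = 0.13979 / 0.29698 = 0.4707.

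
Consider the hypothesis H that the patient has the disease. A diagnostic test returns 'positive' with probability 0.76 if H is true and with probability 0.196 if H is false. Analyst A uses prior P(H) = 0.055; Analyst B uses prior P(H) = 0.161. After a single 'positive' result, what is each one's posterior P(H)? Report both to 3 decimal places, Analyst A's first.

The likelihood ratio for a 'positive' result is 0.76/0.196 = 3.8776.
Analyst A: prior odds 0.055/0.945 = 0.058201; posterior odds 0.22568; posterior probability 0.184.
Analyst B: prior odds 0.161/0.839 = 0.19190; posterior odds 0.74408; posterior probability 0.427.

Analyst A: 0.184; Analyst B: 0.427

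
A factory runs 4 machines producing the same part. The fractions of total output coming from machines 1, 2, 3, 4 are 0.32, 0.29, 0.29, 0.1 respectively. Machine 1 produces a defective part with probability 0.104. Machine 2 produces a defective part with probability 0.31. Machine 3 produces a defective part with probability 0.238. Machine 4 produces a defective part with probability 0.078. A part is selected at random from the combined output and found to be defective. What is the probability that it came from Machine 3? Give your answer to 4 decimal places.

Posterior probability ≈ 0.3451

P(defective|M1) = 0.104; P(defective|M2) = 0.31; P(defective|M3) = 0.238; P(defective|M4) = 0.078.
Prior × likelihood for each source: 0.32·0.104=0.03328, 0.29·0.31=0.08990, 0.29·0.238=0.06902, 0.1·0.078=0.007800. Summing gives P(defective) = 0.20000.
P(Machine 3 | defective) = 0.06902 / 0.20000 = 0.3451.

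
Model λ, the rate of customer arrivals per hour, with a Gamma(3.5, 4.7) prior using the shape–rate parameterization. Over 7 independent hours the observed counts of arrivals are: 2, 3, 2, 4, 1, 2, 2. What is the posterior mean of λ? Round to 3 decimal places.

Posterior mean ≈ 1.667

The Poisson likelihood adds the total count to the shape and the number of exposure periods to the rate. Here ∑xᵢ = 16 and n = 7, so shape 3.5→19.5 and rate 4.7→11.7.
Posterior mean = shape/rate = 19.5/11.7 = 1.667.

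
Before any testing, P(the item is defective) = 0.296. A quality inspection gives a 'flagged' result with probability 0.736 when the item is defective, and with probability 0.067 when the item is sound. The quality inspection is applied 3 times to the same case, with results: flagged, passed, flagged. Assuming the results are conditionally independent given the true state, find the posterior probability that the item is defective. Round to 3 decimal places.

Posterior P(H) ≈ 0.935

With H the event that the item is defective, the joint likelihood of the observed sequence is P(data|H) = 0.736·0.264·0.736 = 0.14301 and P(data|¬H) = 0.067·0.933·0.067 = 0.0041882.
Bayes: P(H|data) = 0.296·0.14301 / (0.296·0.14301 + 0.704·0.0041882) = 0.042330/0.045279 = 0.9349.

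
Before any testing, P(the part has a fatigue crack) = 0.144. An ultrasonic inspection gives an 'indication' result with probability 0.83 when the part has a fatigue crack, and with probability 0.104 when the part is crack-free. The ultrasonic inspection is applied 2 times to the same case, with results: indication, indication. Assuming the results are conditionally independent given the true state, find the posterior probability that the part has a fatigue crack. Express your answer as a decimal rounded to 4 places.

Posterior P(H) ≈ 0.9146

With H the event that the part has a fatigue crack, the joint likelihood of the observed sequence is P(data|H) = 0.83·0.83 = 0.68890 and P(data|¬H) = 0.104·0.104 = 0.010816.
Bayes: P(H|data) = 0.144·0.68890 / (0.144·0.68890 + 0.856·0.010816) = 0.099202/0.10846 = 0.9146.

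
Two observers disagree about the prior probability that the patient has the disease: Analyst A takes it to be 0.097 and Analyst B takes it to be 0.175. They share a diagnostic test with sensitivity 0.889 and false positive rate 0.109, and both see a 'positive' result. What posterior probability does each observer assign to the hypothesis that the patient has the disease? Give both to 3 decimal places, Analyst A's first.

Analyst A: 0.467; Analyst B: 0.634

P('+'|H) = 0.889, P('+'|¬H) = 0.109.
Analyst A: numerator 0.889·0.097 = 0.086233; evidence = 0.086233+0.109·0.903 = 0.18466; posterior = 0.467.
Analyst B: numerator 0.889·0.175 = 0.15557; evidence = 0.15557+0.109·0.825 = 0.24550; posterior = 0.634.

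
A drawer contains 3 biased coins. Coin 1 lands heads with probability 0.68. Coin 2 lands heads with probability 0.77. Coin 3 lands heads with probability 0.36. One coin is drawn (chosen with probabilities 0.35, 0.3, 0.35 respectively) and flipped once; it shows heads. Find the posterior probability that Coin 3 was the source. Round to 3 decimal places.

Posterior probability ≈ 0.212

P(heads|C1) = 0.68; P(heads|C2) = 0.77; P(heads|C3) = 0.36.
Prior × likelihood for each source: 0.35·0.68=0.2380, 0.3·0.77=0.2310, 0.35·0.36=0.1260. Summing gives P(heads) = 0.59500.
P(Coin 3 | heads) = 0.1260 / 0.59500 = 0.212.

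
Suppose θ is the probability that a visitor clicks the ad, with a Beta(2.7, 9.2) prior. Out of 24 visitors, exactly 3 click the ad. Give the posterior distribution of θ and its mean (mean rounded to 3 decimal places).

Posterior: Beta(5.7, 30.2); mean ≈ 0.159

The binomial likelihood is conjugate to the Beta prior: with 3 successes and 21 failures, the posterior is Beta(2.7+3, 9.2+21) = Beta(5.7, 30.2).
Posterior mean = α/(α+β) = 5.7/35.9 = 0.159.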